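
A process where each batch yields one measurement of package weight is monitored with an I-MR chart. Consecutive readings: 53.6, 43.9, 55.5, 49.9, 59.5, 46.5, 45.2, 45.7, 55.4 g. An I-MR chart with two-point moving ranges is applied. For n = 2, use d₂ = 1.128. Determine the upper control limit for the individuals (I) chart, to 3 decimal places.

X̄ = (53.6 + 43.9 + 55.5 + 49.9 + 59.5 + 46.5 + 45.2 + 45.7 + 55.4) / 9 = 50.5778
Moving ranges: 9.7, 11.6, 5.6, 9.6, 13.0, 1.3, 0.5, 9.7; M̄R̄ = 61.0000 / 8 = 7.6250
UCL = X̄ + 3·M̄R̄/d₂ = 50.5778 + 3 × 7.6250 / 1.128 = 70.8570

70.857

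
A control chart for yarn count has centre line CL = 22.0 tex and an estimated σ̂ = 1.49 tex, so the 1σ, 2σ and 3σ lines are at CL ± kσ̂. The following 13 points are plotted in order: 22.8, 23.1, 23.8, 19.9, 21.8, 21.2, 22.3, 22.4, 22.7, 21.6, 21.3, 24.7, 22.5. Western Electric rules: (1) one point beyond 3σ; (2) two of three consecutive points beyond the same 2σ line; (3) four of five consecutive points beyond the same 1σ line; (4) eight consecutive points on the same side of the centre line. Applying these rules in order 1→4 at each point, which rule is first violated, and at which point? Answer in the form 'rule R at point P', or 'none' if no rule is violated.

Zone of each point (C = within 1σ̂, B = 1σ̂–2σ̂, A = 2σ̂–3σ̂, * = beyond 3σ̂; sign = side of CL): 1:+C, 2:+C, 3:+B, 4:-B, 5:-C, 6:-C, 7:+C, 8:+C, 9:+C, 10:-C, 11:-C, 12:+B, 13:+C
No rule fires across all 13 points.

none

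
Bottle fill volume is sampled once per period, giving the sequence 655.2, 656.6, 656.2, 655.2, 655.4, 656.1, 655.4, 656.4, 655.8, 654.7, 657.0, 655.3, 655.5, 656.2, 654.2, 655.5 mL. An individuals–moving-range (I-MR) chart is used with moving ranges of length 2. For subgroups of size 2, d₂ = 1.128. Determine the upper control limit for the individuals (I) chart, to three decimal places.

658.382

X̄ = (655.2 + 656.6 + 656.2 + 655.2 + 655.4 + 656.1 + 655.4 + 656.4 + 655.8 + 654.7 + 657.0 + 655.3 + 655.5 + 656.2 + 654.2 + 655.5) / 16 = 655.6688
Moving ranges: 1.4, 0.4, 1.0, 0.2, 0.7, 0.7, 1.0, 0.6, 1.1, 2.3, 1.7, 0.2, 0.7, 2.0, 1.3; M̄R̄ = 15.3000 / 15 = 1.0200
UCL = X̄ + 3·M̄R̄/d₂ = 655.6688 + 3 × 1.0200 / 1.128 = 658.3815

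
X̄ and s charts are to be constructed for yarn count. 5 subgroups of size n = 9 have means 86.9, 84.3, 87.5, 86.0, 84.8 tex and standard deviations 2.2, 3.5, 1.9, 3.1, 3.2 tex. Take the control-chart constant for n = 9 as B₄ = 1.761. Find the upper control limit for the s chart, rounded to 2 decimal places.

4.90

s̄ = (2.2 + 3.5 + 1.9 + 3.1 + 3.2) / 5 = 2.7800
UCL_s = B₄·s̄ = 1.761 × 2.7800 = 4.8956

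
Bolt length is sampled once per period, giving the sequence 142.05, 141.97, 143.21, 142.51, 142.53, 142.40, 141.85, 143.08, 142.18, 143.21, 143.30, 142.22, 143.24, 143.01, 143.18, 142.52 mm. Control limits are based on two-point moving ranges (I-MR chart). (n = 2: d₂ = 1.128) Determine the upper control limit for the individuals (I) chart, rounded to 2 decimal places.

X̄ = (142.05 + 141.97 + 143.21 + 142.51 + 142.53 + 142.40 + 141.85 + 143.08 + 142.18 + 143.21 + 143.30 + 142.22 + 143.24 + 143.01 + 143.18 + 142.52) / 16 = 142.6538
Moving ranges: 0.08, 1.24, 0.70, 0.02, 0.13, 0.55, 1.23, 0.90, 1.03, 0.09, 1.08, 1.02, 0.23, 0.17, 0.66; M̄R̄ = 9.1300 / 15 = 0.6087
UCL = X̄ + 3·M̄R̄/d₂ = 142.6538 + 3 × 0.6087 / 1.128 = 144.2725

144.27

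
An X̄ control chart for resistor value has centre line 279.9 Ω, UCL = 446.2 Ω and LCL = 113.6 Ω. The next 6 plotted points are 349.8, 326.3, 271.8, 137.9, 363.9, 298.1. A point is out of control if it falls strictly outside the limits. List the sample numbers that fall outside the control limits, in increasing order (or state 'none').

none

All 6 points lie within [113.6, 446.2].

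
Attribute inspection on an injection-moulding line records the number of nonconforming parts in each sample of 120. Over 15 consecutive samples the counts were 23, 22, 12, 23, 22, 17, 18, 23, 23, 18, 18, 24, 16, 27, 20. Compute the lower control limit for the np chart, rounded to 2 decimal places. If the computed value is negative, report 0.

8.06

p̄ = Σdᵢ / (k·n) = 306 / (15 × 120) = 0.17000
LCL = np̄ − 3·√(np̄(1−p̄)) = 20.4000 − 3 × 4.1149 = 8.0554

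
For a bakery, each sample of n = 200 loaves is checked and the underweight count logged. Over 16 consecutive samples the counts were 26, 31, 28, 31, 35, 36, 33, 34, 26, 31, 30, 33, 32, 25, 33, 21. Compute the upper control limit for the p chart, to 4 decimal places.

0.2276

p̄ = Σdᵢ / (k·n) = 485 / (16 × 200) = 0.15156
UCL = p̄ + 3·√(p̄(1−p̄)/n) = 0.15156 + 3 × √(0.15156×0.84844/200) = 0.15156 + 3 × 0.02536 = 0.22763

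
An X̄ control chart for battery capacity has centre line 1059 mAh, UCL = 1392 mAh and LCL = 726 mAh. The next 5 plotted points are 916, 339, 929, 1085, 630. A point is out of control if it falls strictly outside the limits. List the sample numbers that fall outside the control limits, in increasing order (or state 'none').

Compare each point to [726, 1392]: sample 2 = 339 < LCL; sample 5 = 630 < LCL.

2, 5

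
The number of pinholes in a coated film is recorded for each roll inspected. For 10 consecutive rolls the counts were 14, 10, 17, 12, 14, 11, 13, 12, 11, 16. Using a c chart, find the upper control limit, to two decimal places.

c̄ = (14 + 10 + 17 + 12 + 14 + 11 + 13 + 12 + 11 + 16) / 10 = 130 / 10 = 13.0000
UCL = c̄ + 3√c̄ = 13.0000 + 3 × √13.0000 = 13.0000 + 3 × 3.6056 = 23.8167

23.82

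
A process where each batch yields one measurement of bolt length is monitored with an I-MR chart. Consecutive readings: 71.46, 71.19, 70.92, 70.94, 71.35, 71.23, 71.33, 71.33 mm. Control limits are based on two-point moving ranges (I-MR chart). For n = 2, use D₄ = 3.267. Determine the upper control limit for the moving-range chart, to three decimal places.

Moving ranges: 0.27, 0.27, 0.02, 0.41, 0.12, 0.10, 0.00; M̄R̄ = 1.1900 / 7 = 0.1700
UCL_MR = D₄·M̄R̄ = 3.267 × 0.1700 = 0.5554

0.555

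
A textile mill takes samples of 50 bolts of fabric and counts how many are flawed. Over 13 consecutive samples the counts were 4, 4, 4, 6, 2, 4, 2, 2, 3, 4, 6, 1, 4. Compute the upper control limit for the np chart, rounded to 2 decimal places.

p̄ = Σdᵢ / (k·n) = 46 / (13 × 50) = 0.07077
UCL = np̄ + 3·√(np̄(1−p̄)) = 3.5385 + 3 × √(3.5385×0.92923) = 3.5385 + 3 × 1.8133 = 8.9784

8.98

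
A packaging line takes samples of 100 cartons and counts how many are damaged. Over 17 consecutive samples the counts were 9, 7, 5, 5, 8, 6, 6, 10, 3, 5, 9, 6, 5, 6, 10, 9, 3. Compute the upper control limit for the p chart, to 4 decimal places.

0.1403

p̄ = Σdᵢ / (k·n) = 112 / (17 × 100) = 0.06588
UCL = p̄ + 3·√(p̄(1−p̄)/n) = 0.06588 + 3 × √(0.06588×0.93412/100) = 0.06588 + 3 × 0.02481 = 0.14031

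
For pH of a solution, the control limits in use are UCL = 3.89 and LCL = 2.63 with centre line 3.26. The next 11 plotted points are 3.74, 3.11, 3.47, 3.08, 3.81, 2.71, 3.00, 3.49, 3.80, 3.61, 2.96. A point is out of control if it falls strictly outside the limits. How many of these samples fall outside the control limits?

0

All 11 points lie within [2.63, 3.89].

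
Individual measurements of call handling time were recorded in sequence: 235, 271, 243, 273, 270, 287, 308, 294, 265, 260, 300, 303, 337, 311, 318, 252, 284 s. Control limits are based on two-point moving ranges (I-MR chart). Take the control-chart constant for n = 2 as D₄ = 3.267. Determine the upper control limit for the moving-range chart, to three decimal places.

79.837

Moving ranges: 36, 28, 30, 3, 17, 21, 14, 29, 5, 40, 3, 34, 26, 7, 66, 32; M̄R̄ = 391.0000 / 16 = 24.4375
UCL_MR = D₄·M̄R̄ = 3.267 × 24.4375 = 79.8373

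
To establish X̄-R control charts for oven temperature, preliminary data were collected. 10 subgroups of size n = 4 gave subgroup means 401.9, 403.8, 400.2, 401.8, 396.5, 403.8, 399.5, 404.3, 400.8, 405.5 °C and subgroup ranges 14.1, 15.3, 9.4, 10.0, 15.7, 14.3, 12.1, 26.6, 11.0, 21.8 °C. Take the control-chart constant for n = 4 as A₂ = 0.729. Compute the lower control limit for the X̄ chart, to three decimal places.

390.853

X̄̄ = (401.9 + 403.8 + 400.2 + 401.8 + 396.5 + 403.8 + 399.5 + 404.3 + 400.8 + 405.5) / 10 = 4018.1000 / 10 = 401.8100
R̄ = (14.1 + 15.3 + 9.4 + 10.0 + 15.7 + 14.3 + 12.1 + 26.6 + 11.0 + 21.8) / 10 = 150.3000 / 10 = 15.0300
LCL = X̄̄ − A₂·R̄ = 401.8100 − 0.729 × 15.0300 = 390.8531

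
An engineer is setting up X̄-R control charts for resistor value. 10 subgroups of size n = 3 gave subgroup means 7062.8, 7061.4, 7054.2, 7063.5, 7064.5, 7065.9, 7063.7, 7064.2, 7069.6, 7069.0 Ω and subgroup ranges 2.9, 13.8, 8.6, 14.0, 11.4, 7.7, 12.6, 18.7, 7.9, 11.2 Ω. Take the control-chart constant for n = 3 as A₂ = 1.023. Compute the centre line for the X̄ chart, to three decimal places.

7063.880

X̄̄ = (7062.8 + 7061.4 + 7054.2 + 7063.5 + 7064.5 + 7065.9 + 7063.7 + 7064.2 + 7069.6 + 7069.0) / 10 = 70638.8000 / 10 = 7063.8800
CL = X̄̄ = 7063.8800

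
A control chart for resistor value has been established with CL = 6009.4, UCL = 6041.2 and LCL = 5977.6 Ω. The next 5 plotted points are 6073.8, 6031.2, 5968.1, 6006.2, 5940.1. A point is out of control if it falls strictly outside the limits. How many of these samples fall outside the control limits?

3

Compare each point to [5977.6, 6041.2]: sample 1 = 6073.8 > UCL; sample 3 = 5968.1 < LCL; sample 5 = 5940.1 < LCL.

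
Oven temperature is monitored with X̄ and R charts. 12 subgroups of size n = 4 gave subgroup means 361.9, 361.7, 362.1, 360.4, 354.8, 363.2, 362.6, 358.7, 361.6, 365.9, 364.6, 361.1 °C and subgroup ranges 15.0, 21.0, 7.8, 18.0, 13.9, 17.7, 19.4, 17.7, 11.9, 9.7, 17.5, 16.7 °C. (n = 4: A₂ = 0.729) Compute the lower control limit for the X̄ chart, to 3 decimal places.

X̄̄ = (361.9 + 361.7 + 362.1 + 360.4 + 354.8 + 363.2 + 362.6 + 358.7 + 361.6 + 365.9 + 364.6 + 361.1) / 12 = 4338.6000 / 12 = 361.5500
R̄ = (15.0 + 21.0 + 7.8 + 18.0 + 13.9 + 17.7 + 19.4 + 17.7 + 11.9 + 9.7 + 17.5 + 16.7) / 12 = 186.3000 / 12 = 15.5250
LCL = X̄̄ − A₂·R̄ = 361.5500 − 0.729 × 15.5250 = 350.2323

350.232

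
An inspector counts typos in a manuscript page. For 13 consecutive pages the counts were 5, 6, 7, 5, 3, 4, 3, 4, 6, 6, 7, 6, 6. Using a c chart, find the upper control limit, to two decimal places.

c̄ = (5 + 6 + 7 + 5 + 3 + 4 + 3 + 4 + 6 + 6 + 7 + 6 + 6) / 13 = 68 / 13 = 5.2308
UCL = c̄ + 3√c̄ = 5.2308 + 3 × √5.2308 = 5.2308 + 3 × 2.2871 = 12.0920

12.09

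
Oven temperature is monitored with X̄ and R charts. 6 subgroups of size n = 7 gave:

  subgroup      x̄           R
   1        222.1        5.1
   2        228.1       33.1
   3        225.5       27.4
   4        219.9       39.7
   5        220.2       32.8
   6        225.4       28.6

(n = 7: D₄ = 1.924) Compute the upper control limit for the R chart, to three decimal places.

R̄ = (5.1 + 33.1 + 27.4 + 39.7 + 32.8 + 28.6) / 6 = 166.7000 / 6 = 27.7833
UCL_R = D₄·R̄ = 1.924 × 27.7833 = 53.4551

53.455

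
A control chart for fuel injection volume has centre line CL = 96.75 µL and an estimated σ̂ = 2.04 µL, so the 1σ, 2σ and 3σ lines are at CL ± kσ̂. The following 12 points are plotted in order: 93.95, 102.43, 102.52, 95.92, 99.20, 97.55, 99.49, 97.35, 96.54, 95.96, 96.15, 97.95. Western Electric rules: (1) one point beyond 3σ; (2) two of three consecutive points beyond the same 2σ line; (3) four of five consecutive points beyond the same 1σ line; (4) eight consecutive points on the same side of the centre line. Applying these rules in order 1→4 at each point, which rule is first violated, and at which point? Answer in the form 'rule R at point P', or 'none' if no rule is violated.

Zone of each point (C = within 1σ̂, B = 1σ̂–2σ̂, A = 2σ̂–3σ̂, * = beyond 3σ̂; sign = side of CL): 1:-B, 2:+A, 3:+A, 4:-C, 5:+B, 6:+C, 7:+B, 8:+C, 9:-C, 10:-C, 11:-C, 12:+C
Rule 2 (two of three consecutive points beyond the same 2σ limit) is satisfied at point 3.

rule 2 at point 3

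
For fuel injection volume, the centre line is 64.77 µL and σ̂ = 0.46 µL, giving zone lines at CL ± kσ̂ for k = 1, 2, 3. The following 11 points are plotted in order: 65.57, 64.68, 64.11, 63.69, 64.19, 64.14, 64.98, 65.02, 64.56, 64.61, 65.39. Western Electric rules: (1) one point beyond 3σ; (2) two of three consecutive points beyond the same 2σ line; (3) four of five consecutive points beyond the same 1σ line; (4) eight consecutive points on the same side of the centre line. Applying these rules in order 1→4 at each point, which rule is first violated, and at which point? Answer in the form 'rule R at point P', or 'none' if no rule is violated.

rule 3 at point 6

Zone of each point (C = within 1σ̂, B = 1σ̂–2σ̂, A = 2σ̂–3σ̂, * = beyond 3σ̂; sign = side of CL): 1:+B, 2:-C, 3:-B, 4:-A, 5:-B, 6:-B, 7:+C, 8:+C, 9:-C, 10:-C, 11:+B
Rule 3 (four of five consecutive points beyond the same 1σ limit) is satisfied at point 6.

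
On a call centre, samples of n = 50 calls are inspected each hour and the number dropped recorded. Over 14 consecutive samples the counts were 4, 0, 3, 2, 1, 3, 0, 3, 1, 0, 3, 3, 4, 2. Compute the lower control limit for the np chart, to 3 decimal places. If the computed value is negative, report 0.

0.000

p̄ = Σdᵢ / (k·n) = 29 / (14 × 50) = 0.04143
LCL = np̄ − 3·√(np̄(1−p̄)) = 2.0714 − 3 × 1.4091 = -2.1559 → 0 (negative, so LCL = 0)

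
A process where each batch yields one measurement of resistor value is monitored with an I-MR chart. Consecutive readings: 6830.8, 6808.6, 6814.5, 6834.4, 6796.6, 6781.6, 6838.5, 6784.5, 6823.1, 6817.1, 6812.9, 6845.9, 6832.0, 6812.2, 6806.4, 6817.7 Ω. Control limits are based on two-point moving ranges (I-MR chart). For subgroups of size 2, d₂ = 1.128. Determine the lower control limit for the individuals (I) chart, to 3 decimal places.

6755.004

X̄ = (6830.8 + 6808.6 + 6814.5 + 6834.4 + 6796.6 + 6781.6 + 6838.5 + 6784.5 + 6823.1 + 6817.1 + 6812.9 + 6845.9 + 6832.0 + 6812.2 + 6806.4 + 6817.7) / 16 = 6816.0500
Moving ranges: 22.2, 5.9, 19.9, 37.8, 15.0, 56.9, 54.0, 38.6, 6.0, 4.2, 33.0, 13.9, 19.8, 5.8, 11.3; M̄R̄ = 344.3000 / 15 = 22.9533
LCL = X̄ − 3·M̄R̄/d₂ = 6816.0500 − 3 × 22.9533 / 1.128 = 6755.0039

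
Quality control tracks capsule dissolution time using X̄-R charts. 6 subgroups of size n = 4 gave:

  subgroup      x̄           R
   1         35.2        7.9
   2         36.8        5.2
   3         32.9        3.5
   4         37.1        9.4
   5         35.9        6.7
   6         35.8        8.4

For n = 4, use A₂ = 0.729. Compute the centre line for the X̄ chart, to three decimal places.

X̄̄ = (35.2 + 36.8 + 32.9 + 37.1 + 35.9 + 35.8) / 6 = 213.7000 / 6 = 35.6167
CL = X̄̄ = 35.6167

35.617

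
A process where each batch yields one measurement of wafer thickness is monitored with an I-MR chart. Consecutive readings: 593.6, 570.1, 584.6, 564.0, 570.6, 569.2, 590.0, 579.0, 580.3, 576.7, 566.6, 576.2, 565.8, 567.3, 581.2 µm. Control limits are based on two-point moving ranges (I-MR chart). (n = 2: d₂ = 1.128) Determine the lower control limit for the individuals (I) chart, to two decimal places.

547.41

X̄ = (593.6 + 570.1 + 584.6 + 564.0 + 570.6 + 569.2 + 590.0 + 579.0 + 580.3 + 576.7 + 566.6 + 576.2 + 565.8 + 567.3 + 581.2) / 15 = 575.6800
Moving ranges: 23.5, 14.5, 20.6, 6.6, 1.4, 20.8, 11.0, 1.3, 3.6, 10.1, 9.6, 10.4, 1.5, 13.9; M̄R̄ = 148.8000 / 14 = 10.6286
LCL = X̄ − 3·M̄R̄/d₂ = 575.6800 − 3 × 10.6286 / 1.128 = 547.4125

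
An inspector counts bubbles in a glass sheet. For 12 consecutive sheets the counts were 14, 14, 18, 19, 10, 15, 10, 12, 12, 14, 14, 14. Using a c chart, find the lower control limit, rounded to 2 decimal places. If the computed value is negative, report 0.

2.68

c̄ = (14 + 14 + 18 + 19 + 10 + 15 + 10 + 12 + 12 + 14 + 14 + 14) / 12 = 166 / 12 = 13.8333
LCL = c̄ − 3√c̄ = 13.8333 − 3 × 3.7193 = 2.6754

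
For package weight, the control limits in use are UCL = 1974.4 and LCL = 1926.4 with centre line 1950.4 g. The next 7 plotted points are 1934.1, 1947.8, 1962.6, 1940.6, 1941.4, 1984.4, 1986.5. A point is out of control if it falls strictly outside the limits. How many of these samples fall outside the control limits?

Compare each point to [1926.4, 1974.4]: sample 6 = 1984.4 > UCL; sample 7 = 1986.5 > UCL.

2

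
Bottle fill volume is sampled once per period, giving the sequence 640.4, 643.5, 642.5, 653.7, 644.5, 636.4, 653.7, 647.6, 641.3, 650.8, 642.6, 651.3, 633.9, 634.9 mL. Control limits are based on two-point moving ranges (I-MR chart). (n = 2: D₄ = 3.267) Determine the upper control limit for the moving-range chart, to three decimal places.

Moving ranges: 3.1, 1.0, 11.2, 9.2, 8.1, 17.3, 6.1, 6.3, 9.5, 8.2, 8.7, 17.4, 1.0; M̄R̄ = 107.1000 / 13 = 8.2385
UCL_MR = D₄·M̄R̄ = 3.267 × 8.2385 = 26.9151

26.915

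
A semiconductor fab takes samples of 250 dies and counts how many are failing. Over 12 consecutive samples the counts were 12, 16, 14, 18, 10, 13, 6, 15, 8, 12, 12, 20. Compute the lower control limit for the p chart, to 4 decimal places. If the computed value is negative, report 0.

p̄ = Σdᵢ / (k·n) = 156 / (12 × 250) = 0.05200
LCL = p̄ − 3·√(p̄(1−p̄)/n) = 0.05200 − 3 × 0.01404 = 0.00987

0.0099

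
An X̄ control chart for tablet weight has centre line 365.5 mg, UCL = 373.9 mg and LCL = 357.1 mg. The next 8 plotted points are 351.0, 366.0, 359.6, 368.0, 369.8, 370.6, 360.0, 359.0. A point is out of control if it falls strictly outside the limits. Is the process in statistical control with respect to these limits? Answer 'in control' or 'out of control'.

out of control

Compare each point to [357.1, 373.9]: sample 1 = 351.0 < LCL.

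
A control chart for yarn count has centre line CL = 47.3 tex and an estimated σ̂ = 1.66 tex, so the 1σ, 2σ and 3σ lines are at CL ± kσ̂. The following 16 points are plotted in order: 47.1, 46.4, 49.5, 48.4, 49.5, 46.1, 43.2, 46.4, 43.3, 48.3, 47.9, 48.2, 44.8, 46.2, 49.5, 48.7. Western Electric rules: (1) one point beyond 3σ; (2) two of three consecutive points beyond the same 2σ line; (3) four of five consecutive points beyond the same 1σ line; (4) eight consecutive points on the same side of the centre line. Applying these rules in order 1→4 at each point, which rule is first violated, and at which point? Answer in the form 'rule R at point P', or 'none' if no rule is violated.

rule 2 at point 9

Zone of each point (C = within 1σ̂, B = 1σ̂–2σ̂, A = 2σ̂–3σ̂, * = beyond 3σ̂; sign = side of CL): 1:-C, 2:-C, 3:+B, 4:+C, 5:+B, 6:-C, 7:-A, 8:-C, 9:-A, 10:+C, 11:+C, 12:+C, 13:-B, 14:-C, 15:+B, 16:+C
Rule 2 (two of three consecutive points beyond the same 2σ limit) is satisfied at point 9.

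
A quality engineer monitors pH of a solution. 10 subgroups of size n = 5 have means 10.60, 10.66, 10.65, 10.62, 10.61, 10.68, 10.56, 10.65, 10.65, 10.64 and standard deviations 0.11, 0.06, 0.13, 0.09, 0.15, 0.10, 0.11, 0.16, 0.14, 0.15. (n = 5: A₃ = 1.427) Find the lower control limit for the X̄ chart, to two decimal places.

10.46

X̄̄ = (10.60 + 10.66 + 10.65 + 10.62 + 10.61 + 10.68 + 10.56 + 10.65 + 10.65 + 10.64) / 10 = 10.6320
s̄ = (0.11 + 0.06 + 0.13 + 0.09 + 0.15 + 0.10 + 0.11 + 0.16 + 0.14 + 0.15) / 10 = 0.1200
LCL = X̄̄ − A₃·s̄ = 10.6320 − 1.427 × 0.1200 = 10.4608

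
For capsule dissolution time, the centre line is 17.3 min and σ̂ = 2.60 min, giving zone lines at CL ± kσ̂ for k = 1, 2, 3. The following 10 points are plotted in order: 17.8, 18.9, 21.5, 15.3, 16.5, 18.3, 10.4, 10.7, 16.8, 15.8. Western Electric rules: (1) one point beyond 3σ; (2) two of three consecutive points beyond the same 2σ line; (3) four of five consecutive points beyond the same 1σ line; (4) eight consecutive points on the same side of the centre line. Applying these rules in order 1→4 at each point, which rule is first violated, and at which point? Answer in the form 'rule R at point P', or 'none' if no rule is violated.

rule 2 at point 8

Zone of each point (C = within 1σ̂, B = 1σ̂–2σ̂, A = 2σ̂–3σ̂, * = beyond 3σ̂; sign = side of CL): 1:+C, 2:+C, 3:+B, 4:-C, 5:-C, 6:+C, 7:-A, 8:-A, 9:-C, 10:-C
Rule 2 (two of three consecutive points beyond the same 2σ limit) is satisfied at point 8.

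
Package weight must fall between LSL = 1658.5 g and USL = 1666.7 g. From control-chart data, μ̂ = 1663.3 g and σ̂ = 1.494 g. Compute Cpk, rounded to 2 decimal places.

0.76

Cpu = (USL − μ̂) / (3σ̂) = (1666.7 − 1663.3) / (3 × 1.494) = 0.7586; Cpl = (μ̂ − LSL) / (3σ̂) = (1663.3 − 1658.5) / (3 × 1.494) = 1.0710; Cpk = min(Cpu, Cpl) = 0.7586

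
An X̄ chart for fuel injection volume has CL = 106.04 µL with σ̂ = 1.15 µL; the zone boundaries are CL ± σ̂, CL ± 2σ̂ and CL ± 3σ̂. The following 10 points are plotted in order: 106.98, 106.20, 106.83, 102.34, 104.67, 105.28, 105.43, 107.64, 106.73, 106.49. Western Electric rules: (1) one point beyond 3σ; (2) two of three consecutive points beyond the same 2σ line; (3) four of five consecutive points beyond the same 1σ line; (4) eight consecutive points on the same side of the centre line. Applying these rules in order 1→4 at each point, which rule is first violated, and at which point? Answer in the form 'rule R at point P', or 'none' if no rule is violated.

Zone of each point (C = within 1σ̂, B = 1σ̂–2σ̂, A = 2σ̂–3σ̂, * = beyond 3σ̂; sign = side of CL): 1:+C, 2:+C, 3:+C, 4:-*, 5:-B, 6:-C, 7:-C, 8:+B, 9:+C, 10:+C
Rule 1 (one point beyond the 3σ limits) is satisfied at point 4.

rule 1 at point 4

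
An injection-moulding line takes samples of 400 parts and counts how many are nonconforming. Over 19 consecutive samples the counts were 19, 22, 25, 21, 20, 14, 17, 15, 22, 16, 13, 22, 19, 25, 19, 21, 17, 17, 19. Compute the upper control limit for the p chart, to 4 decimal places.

0.0798

p̄ = Σdᵢ / (k·n) = 363 / (19 × 400) = 0.04776
UCL = p̄ + 3·√(p̄(1−p̄)/n) = 0.04776 + 3 × √(0.04776×0.95224/400) = 0.04776 + 3 × 0.01066 = 0.07975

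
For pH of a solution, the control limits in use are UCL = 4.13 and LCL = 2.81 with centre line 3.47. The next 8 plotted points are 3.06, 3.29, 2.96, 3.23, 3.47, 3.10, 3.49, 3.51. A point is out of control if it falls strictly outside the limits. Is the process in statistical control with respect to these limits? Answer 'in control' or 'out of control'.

All 8 points lie within [2.81, 4.13].

in control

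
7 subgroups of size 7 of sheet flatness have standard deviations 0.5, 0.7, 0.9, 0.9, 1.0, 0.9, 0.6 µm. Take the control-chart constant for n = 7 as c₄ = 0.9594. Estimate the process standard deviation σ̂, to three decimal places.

s̄ = (0.5 + 0.7 + 0.9 + 0.9 + 1.0 + 0.9 + 0.6) / 7 = 0.7857
σ̂ = s̄ / c₄ = 0.7857 / 0.9594 = 0.8190

0.819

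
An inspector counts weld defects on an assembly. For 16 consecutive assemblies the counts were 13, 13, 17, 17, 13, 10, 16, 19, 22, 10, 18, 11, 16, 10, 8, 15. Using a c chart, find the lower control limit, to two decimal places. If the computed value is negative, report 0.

c̄ = (13 + 13 + 17 + 17 + 13 + 10 + 16 + 19 + 22 + 10 + 18 + 11 + 16 + 10 + 8 + 15) / 16 = 228 / 16 = 14.2500
LCL = c̄ − 3√c̄ = 14.2500 − 3 × 3.7749 = 2.9252

2.93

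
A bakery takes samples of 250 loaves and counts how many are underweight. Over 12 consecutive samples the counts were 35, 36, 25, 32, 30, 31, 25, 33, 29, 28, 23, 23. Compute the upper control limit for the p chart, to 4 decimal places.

p̄ = Σdᵢ / (k·n) = 350 / (12 × 250) = 0.11667
UCL = p̄ + 3·√(p̄(1−p̄)/n) = 0.11667 + 3 × √(0.11667×0.88333/250) = 0.11667 + 3 × 0.02030 = 0.17758

0.1776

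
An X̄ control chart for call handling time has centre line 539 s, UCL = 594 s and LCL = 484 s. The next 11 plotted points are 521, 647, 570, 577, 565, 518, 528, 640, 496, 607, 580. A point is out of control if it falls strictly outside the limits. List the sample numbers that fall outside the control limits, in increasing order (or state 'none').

2, 8, 10

Compare each point to [484, 594]: sample 2 = 647 > UCL; sample 8 = 640 > UCL; sample 10 = 607 > UCL.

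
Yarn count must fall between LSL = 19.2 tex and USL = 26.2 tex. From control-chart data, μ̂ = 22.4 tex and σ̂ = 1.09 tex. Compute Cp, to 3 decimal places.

Cp = (USL − LSL) / (6σ̂) = (26.2 − 19.2) / (6 × 1.09) = 7.0000 / 6.5400 = 1.0703

1.070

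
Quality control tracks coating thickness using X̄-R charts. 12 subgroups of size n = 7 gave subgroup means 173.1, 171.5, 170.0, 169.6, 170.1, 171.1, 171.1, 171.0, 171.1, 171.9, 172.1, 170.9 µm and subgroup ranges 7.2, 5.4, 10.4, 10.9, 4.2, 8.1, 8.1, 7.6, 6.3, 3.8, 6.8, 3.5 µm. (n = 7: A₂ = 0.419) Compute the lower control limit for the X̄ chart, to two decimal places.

X̄̄ = (173.1 + 171.5 + 170.0 + 169.6 + 170.1 + 171.1 + 171.1 + 171.0 + 171.1 + 171.9 + 172.1 + 170.9) / 12 = 2053.5000 / 12 = 171.1250
R̄ = (7.2 + 5.4 + 10.4 + 10.9 + 4.2 + 8.1 + 8.1 + 7.6 + 6.3 + 3.8 + 6.8 + 3.5) / 12 = 82.3000 / 12 = 6.8583
LCL = X̄̄ − A₂·R̄ = 171.1250 − 0.419 × 6.8583 = 168.2514

168.25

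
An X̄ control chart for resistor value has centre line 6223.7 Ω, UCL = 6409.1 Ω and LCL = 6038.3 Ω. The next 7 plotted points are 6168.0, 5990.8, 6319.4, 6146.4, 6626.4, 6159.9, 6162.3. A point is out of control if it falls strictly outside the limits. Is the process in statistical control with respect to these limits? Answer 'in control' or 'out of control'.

out of control

Compare each point to [6038.3, 6409.1]: sample 2 = 5990.8 < LCL; sample 5 = 6626.4 > UCL.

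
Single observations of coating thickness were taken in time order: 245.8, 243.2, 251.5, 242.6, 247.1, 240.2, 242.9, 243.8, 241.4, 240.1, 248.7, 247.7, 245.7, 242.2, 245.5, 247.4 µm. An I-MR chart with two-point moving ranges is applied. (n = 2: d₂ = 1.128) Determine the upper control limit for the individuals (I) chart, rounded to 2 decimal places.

255.16

X̄ = (245.8 + 243.2 + 251.5 + 242.6 + 247.1 + 240.2 + 242.9 + 243.8 + 241.4 + 240.1 + 248.7 + 247.7 + 245.7 + 242.2 + 245.5 + 247.4) / 16 = 244.7375
Moving ranges: 2.6, 8.3, 8.9, 4.5, 6.9, 2.7, 0.9, 2.4, 1.3, 8.6, 1.0, 2.0, 3.5, 3.3, 1.9; M̄R̄ = 58.8000 / 15 = 3.9200
UCL = X̄ + 3·M̄R̄/d₂ = 244.7375 + 3 × 3.9200 / 1.128 = 255.1630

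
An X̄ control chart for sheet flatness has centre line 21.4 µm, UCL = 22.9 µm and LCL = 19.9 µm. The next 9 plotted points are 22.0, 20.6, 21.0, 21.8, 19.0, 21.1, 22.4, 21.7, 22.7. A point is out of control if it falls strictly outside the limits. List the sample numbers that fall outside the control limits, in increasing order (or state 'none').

5

Compare each point to [19.9, 22.9]: sample 5 = 19.0 < LCL.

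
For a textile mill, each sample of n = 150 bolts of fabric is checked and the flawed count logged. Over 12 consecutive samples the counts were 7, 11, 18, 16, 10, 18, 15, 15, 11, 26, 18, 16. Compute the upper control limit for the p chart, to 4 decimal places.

0.1742

p̄ = Σdᵢ / (k·n) = 181 / (12 × 150) = 0.10056
UCL = p̄ + 3·√(p̄(1−p̄)/n) = 0.10056 + 3 × √(0.10056×0.89944/150) = 0.10056 + 3 × 0.02456 = 0.17422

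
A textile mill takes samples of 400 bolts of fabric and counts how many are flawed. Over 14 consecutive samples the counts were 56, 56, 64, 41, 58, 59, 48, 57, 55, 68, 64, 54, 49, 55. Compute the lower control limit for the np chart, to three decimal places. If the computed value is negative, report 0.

p̄ = Σdᵢ / (k·n) = 784 / (14 × 400) = 0.14000
LCL = np̄ − 3·√(np̄(1−p̄)) = 56.0000 − 3 × 6.9397 = 35.1808

35.181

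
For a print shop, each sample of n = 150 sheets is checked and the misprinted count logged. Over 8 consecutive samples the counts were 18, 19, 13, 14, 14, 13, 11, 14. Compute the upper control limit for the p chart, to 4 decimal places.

0.1690

p̄ = Σdᵢ / (k·n) = 116 / (8 × 150) = 0.09667
UCL = p̄ + 3·√(p̄(1−p̄)/n) = 0.09667 + 3 × √(0.09667×0.90333/150) = 0.09667 + 3 × 0.02413 = 0.16905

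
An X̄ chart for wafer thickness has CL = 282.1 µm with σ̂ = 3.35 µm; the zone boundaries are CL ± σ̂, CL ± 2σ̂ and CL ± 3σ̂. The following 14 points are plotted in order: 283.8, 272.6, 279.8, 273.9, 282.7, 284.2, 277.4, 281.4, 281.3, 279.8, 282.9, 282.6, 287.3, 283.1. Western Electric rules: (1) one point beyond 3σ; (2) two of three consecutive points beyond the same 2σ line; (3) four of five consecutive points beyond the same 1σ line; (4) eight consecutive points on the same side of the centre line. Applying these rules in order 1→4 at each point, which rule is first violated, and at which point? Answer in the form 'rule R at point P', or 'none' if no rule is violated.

rule 2 at point 4

Zone of each point (C = within 1σ̂, B = 1σ̂–2σ̂, A = 2σ̂–3σ̂, * = beyond 3σ̂; sign = side of CL): 1:+C, 2:-A, 3:-C, 4:-A, 5:+C, 6:+C, 7:-B, 8:-C, 9:-C, 10:-C, 11:+C, 12:+C, 13:+B, 14:+C
Rule 2 (two of three consecutive points beyond the same 2σ limit) is satisfied at point 4.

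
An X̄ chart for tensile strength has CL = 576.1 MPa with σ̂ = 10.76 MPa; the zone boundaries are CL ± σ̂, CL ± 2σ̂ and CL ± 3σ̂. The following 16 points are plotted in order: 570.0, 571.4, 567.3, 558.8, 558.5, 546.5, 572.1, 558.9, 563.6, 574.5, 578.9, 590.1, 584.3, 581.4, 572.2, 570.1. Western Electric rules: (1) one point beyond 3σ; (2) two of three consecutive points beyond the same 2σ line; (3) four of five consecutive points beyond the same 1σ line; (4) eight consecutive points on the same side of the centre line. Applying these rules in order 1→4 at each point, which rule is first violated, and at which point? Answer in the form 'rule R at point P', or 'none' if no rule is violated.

Zone of each point (C = within 1σ̂, B = 1σ̂–2σ̂, A = 2σ̂–3σ̂, * = beyond 3σ̂; sign = side of CL): 1:-C, 2:-C, 3:-C, 4:-B, 5:-B, 6:-A, 7:-C, 8:-B, 9:-B, 10:-C, 11:+C, 12:+B, 13:+C, 14:+C, 15:-C, 16:-C
Rule 3 (four of five consecutive points beyond the same 1σ limit) is satisfied at point 8.

rule 3 at point 8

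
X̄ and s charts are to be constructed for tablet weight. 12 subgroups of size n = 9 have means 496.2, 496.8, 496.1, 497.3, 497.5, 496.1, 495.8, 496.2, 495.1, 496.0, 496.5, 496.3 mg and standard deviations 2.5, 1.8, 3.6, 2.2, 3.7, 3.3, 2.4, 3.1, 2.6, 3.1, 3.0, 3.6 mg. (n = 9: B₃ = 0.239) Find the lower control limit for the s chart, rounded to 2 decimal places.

s̄ = (2.5 + 1.8 + 3.6 + 2.2 + 3.7 + 3.3 + 2.4 + 3.1 + 2.6 + 3.1 + 3.0 + 3.6) / 12 = 2.9083
LCL_s = B₃·s̄ = 0.239 × 2.9083 = 0.6951

0.70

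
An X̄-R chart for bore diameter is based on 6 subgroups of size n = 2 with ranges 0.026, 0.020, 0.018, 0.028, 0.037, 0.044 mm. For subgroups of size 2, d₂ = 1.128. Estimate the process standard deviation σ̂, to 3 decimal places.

0.026

R̄ = (0.026 + 0.020 + 0.018 + 0.028 + 0.037 + 0.044) / 6 = 0.0288
σ̂ = R̄ / d₂ = 0.0288 / 1.128 = 0.0256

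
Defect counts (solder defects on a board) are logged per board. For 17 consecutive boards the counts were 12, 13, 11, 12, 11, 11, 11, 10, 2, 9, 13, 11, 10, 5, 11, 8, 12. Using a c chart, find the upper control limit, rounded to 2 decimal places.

c̄ = (12 + 13 + 11 + 12 + 11 + 11 + 11 + 10 + 2 + 9 + 13 + 11 + 10 + 5 + 11 + 8 + 12) / 17 = 172 / 17 = 10.1176
UCL = c̄ + 3√c̄ = 10.1176 + 3 × √10.1176 = 10.1176 + 3 × 3.1808 = 19.6601

19.66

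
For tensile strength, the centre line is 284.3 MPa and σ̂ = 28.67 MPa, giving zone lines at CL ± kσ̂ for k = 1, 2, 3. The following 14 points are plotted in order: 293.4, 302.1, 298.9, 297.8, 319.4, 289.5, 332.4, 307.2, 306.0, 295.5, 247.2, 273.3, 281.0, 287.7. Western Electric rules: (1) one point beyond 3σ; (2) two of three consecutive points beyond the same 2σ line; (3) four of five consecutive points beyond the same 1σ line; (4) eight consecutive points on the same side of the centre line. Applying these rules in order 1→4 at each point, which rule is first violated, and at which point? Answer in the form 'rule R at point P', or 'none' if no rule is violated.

Zone of each point (C = within 1σ̂, B = 1σ̂–2σ̂, A = 2σ̂–3σ̂, * = beyond 3σ̂; sign = side of CL): 1:+C, 2:+C, 3:+C, 4:+C, 5:+B, 6:+C, 7:+B, 8:+C, 9:+C, 10:+C, 11:-B, 12:-C, 13:-C, 14:+C
Rule 4 (eight consecutive points on the same side of the centre line) is satisfied at point 8.

rule 4 at point 8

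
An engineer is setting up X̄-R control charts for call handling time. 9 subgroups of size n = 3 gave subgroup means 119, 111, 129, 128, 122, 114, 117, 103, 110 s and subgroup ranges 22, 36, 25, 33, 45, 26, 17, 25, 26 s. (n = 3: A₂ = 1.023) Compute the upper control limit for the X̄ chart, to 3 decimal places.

X̄̄ = (119 + 111 + 129 + 128 + 122 + 114 + 117 + 103 + 110) / 9 = 1053.0000 / 9 = 117.0000
R̄ = (22 + 36 + 25 + 33 + 45 + 26 + 17 + 25 + 26) / 9 = 255.0000 / 9 = 28.3333
UCL = X̄̄ + A₂·R̄ = 117.0000 + 1.023 × 28.3333 = 145.9850

145.985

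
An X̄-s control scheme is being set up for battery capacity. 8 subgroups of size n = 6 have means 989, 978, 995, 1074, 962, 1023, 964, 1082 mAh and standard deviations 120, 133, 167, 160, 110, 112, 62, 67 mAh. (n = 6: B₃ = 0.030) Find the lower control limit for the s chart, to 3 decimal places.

3.491

s̄ = (120 + 133 + 167 + 160 + 110 + 112 + 62 + 67) / 8 = 116.3750
LCL_s = B₃·s̄ = 0.030 × 116.3750 = 3.4912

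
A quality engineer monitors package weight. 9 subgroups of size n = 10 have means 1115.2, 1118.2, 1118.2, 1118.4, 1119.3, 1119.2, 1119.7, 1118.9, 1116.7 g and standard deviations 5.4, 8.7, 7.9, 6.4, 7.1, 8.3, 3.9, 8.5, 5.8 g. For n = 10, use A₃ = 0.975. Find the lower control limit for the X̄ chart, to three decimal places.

1111.483

X̄̄ = (1115.2 + 1118.2 + 1118.2 + 1118.4 + 1119.3 + 1119.2 + 1119.7 + 1118.9 + 1116.7) / 9 = 1118.2000
s̄ = (5.4 + 8.7 + 7.9 + 6.4 + 7.1 + 8.3 + 3.9 + 8.5 + 5.8) / 9 = 6.8889
LCL = X̄̄ − A₃·s̄ = 1118.2000 − 0.975 × 6.8889 = 1111.4833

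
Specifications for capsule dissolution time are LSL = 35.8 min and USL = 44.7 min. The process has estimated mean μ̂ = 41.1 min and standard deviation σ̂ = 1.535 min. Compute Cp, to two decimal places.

0.97

Cp = (USL − LSL) / (6σ̂) = (44.7 − 35.8) / (6 × 1.535) = 8.9000 / 9.2100 = 0.9663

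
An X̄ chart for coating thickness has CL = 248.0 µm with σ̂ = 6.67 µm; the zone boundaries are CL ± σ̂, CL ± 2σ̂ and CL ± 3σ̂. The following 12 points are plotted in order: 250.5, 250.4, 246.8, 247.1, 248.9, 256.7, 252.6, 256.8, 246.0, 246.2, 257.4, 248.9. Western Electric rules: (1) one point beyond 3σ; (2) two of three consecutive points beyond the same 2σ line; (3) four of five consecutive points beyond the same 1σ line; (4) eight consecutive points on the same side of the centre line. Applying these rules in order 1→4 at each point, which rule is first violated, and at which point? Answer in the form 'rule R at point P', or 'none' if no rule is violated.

none

Zone of each point (C = within 1σ̂, B = 1σ̂–2σ̂, A = 2σ̂–3σ̂, * = beyond 3σ̂; sign = side of CL): 1:+C, 2:+C, 3:-C, 4:-C, 5:+C, 6:+B, 7:+C, 8:+B, 9:-C, 10:-C, 11:+B, 12:+C
No rule fires across all 12 points.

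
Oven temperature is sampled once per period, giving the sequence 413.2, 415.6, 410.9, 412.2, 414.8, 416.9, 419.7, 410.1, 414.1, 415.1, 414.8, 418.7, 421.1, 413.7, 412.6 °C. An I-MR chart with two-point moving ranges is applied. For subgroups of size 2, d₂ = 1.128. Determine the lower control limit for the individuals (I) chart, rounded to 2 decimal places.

X̄ = (413.2 + 415.6 + 410.9 + 412.2 + 414.8 + 416.9 + 419.7 + 410.1 + 414.1 + 415.1 + 414.8 + 418.7 + 421.1 + 413.7 + 412.6) / 15 = 414.9000
Moving ranges: 2.4, 4.7, 1.3, 2.6, 2.1, 2.8, 9.6, 4.0, 1.0, 0.3, 3.9, 2.4, 7.4, 1.1; M̄R̄ = 45.6000 / 14 = 3.2571
LCL = X̄ − 3·M̄R̄/d₂ = 414.9000 − 3 × 3.2571 / 1.128 = 406.2374

406.24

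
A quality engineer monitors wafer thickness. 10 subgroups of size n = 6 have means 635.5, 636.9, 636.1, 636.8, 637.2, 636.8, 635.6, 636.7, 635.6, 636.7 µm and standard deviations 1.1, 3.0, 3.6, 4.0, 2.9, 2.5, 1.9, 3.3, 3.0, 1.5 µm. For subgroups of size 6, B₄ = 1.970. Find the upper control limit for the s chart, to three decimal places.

s̄ = (1.1 + 3.0 + 3.6 + 4.0 + 2.9 + 2.5 + 1.9 + 3.3 + 3.0 + 1.5) / 10 = 2.6800
UCL_s = B₄·s̄ = 1.970 × 2.6800 = 5.2796

5.280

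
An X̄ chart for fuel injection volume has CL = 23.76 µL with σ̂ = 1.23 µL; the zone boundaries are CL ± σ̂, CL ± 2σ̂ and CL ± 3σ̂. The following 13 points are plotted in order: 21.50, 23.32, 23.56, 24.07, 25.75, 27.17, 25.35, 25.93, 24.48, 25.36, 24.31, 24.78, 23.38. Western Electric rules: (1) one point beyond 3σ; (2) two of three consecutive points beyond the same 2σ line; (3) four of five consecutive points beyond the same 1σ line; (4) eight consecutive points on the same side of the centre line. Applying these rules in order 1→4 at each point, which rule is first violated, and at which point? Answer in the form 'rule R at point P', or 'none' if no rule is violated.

Zone of each point (C = within 1σ̂, B = 1σ̂–2σ̂, A = 2σ̂–3σ̂, * = beyond 3σ̂; sign = side of CL): 1:-B, 2:-C, 3:-C, 4:+C, 5:+B, 6:+A, 7:+B, 8:+B, 9:+C, 10:+B, 11:+C, 12:+C, 13:-C
Rule 3 (four of five consecutive points beyond the same 1σ limit) is satisfied at point 8.

rule 3 at point 8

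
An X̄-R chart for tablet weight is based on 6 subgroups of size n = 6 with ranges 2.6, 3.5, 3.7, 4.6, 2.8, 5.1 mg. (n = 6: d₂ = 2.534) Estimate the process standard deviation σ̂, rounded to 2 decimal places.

R̄ = (2.6 + 3.5 + 3.7 + 4.6 + 2.8 + 5.1) / 6 = 3.7167
σ̂ = R̄ / d₂ = 3.7167 / 2.534 = 1.4667

1.47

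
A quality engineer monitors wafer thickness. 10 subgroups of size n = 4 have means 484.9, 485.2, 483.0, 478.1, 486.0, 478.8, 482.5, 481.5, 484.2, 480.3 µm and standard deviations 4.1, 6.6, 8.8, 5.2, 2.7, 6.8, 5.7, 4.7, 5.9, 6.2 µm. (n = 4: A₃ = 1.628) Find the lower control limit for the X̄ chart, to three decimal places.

X̄̄ = (484.9 + 485.2 + 483.0 + 478.1 + 486.0 + 478.8 + 482.5 + 481.5 + 484.2 + 480.3) / 10 = 482.4500
s̄ = (4.1 + 6.6 + 8.8 + 5.2 + 2.7 + 6.8 + 5.7 + 4.7 + 5.9 + 6.2) / 10 = 5.6700
LCL = X̄̄ − A₃·s̄ = 482.4500 − 1.628 × 5.6700 = 473.2192

473.219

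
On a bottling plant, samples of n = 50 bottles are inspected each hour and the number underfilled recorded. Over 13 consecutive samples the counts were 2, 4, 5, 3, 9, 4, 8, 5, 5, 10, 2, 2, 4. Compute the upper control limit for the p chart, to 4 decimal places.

p̄ = Σdᵢ / (k·n) = 63 / (13 × 50) = 0.09692
UCL = p̄ + 3·√(p̄(1−p̄)/n) = 0.09692 + 3 × √(0.09692×0.90308/50) = 0.09692 + 3 × 0.04184 = 0.22244

0.2224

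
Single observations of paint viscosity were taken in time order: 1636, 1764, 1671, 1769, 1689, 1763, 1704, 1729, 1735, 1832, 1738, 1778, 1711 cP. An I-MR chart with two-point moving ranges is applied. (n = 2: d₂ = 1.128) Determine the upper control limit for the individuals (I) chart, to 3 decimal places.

X̄ = (1636 + 1764 + 1671 + 1769 + 1689 + 1763 + 1704 + 1729 + 1735 + 1832 + 1738 + 1778 + 1711) / 13 = 1732.2308
Moving ranges: 128, 93, 98, 80, 74, 59, 25, 6, 97, 94, 40, 67; M̄R̄ = 861.0000 / 12 = 71.7500
UCL = X̄ + 3·M̄R̄/d₂ = 1732.2308 + 3 × 71.7500 / 1.128 = 1923.0552

1923.055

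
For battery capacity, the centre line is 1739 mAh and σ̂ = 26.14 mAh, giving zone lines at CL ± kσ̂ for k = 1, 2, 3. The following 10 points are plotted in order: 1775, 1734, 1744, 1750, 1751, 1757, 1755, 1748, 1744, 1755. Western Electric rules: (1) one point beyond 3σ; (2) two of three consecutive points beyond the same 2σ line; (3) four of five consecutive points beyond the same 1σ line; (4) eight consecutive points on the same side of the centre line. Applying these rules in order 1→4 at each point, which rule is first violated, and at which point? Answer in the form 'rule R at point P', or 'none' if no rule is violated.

rule 4 at point 10

Zone of each point (C = within 1σ̂, B = 1σ̂–2σ̂, A = 2σ̂–3σ̂, * = beyond 3σ̂; sign = side of CL): 1:+B, 2:-C, 3:+C, 4:+C, 5:+C, 6:+C, 7:+C, 8:+C, 9:+C, 10:+C
Rule 4 (eight consecutive points on the same side of the centre line) is satisfied at point 10.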